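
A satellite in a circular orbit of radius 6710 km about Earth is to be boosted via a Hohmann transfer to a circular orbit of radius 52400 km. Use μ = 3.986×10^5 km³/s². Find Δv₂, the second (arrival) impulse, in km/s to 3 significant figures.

Semi-major axis of the transfer orbit: a_t = (6710 + 52400)/2 = 29555 km.
Circular speed at r = 52400 km: v_c = √(μ/r) = 2.758 km/s.
Transfer-orbit speed at the same r (vis-viva, a = a_t): v_t = √[μ(2/r − 1/a_t)] = 1.314 km/s.
Δv₂ = |v_t − v_c| = |1.314 − 2.758| = 1.444 km/s.

Δv₂ = 1.44 km/s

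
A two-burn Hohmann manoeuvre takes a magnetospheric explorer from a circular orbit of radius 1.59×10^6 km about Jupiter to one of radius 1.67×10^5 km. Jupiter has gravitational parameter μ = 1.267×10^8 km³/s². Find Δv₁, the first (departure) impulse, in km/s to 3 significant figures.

Semi-major axis of the transfer orbit: a_t = (1.590×10^6 + 1.670×10^5)/2 = 8.785×10^5 km.
Circular speed at r = 1.590×10^6 km: v_c = √(μ/r) = 8.927 km/s.
Vis-viva on the transfer ellipse at r = 1.590×10^6 km gives v_t = √[μ(2/r − 1/a_t)] = 3.892 km/s.
Δv₁ = |v_t − v_c| = |3.892 − 8.927| = 5.035 km/s.

Δv₁ = 5.03 km/s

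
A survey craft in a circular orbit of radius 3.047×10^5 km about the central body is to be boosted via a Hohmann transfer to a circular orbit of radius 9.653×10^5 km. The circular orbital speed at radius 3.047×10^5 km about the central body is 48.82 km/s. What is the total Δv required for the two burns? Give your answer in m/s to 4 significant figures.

From the circular-orbit relation v² = μ/r at r = 3.047×10^5 km: μ = v²r = (48.82)² × 3.047×10^5 = 7.26220×10^8 km³/s².
Transfer-ellipse semi-major axis a_t = (r₁ + r₂)/2 = (3.047×10^5 + 9.653×10^5)/2 = 6.350×10^5 km.
At r₁ the circular-orbit speed is v₁ = √(μ/r₁) = 48.82 km/s.
Transfer-orbit speed at r₁ (vis-viva equation): v_p = √[μ(2/r₁ − 1/a_t)] = 60.19 km/s.
First burn Δv₁ = |v_p − v₁| = 11.37 km/s.
At r₂, v₂ = √(μ/r₂) = 27.429 km/s.
Transfer-orbit speed at r₂: v_a = √[μ(2/r₂ − 1/a_t)] = 19.000 km/s.
Second burn Δv₂ = |v₂ − v_a| = 8.429 km/s.
Δv = Δv₁ + Δv₂ = 11.37 + 8.429 = 19.80 km/s.

Δv = 19800 m/s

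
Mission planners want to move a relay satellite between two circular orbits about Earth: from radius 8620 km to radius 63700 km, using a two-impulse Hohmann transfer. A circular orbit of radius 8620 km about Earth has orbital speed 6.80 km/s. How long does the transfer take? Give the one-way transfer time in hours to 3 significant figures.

t = 9.50 hours

From the circular-orbit relation v² = μ/r at r = 8620 km: μ = v²r = (6.80)² × 8620 = 3.98589×10^5 km³/s².
Semi-major axis of the transfer orbit: a_t = (8620 + 63700)/2 = 36160 km.
By Kepler's third law the transfer-orbit period is T = 2π√(a_t³/μ), so t = T/2 = 34216 s.
Converting: 34216 s ÷ 3600 s/hour = 9.50 hours.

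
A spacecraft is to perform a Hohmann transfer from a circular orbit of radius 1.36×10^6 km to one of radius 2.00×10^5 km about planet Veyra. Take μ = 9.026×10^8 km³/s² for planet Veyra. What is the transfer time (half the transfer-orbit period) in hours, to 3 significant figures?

t = 20.0 hours

Transfer-ellipse semi-major axis a_t = (r₁ + r₂)/2 = (1.360×10^6 + 2.000×10^5)/2 = 7.800×10^5 km.
Transfer time t = π√(a_t³/μ) = π√((7.800×10^5)³ / 9.026×10^8) = 72040 s.
Converting: 72040 s ÷ 3600 s/hour = 20.0 hours.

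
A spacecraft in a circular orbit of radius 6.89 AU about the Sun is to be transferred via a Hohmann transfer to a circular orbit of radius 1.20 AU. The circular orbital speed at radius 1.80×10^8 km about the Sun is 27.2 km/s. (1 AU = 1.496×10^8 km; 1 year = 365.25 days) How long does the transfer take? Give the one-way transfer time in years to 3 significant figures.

From the circular-orbit relation v² = μ/r at r = 1.80×10^8 km: μ = v²r = (27.2)² × 1.80×10^8 = 1.33171×10^11 km³/s².
In km: r₁ = 6.89 × 1.496×10^8 = 1.030744×10^9 km; r₂ = 1.20 × 1.496×10^8 = 1.7952×10^8 km.
The Hohmann ellipse has a_t = (r₁ + r₂)/2 = 6.05132×10^8 km.
Half the transfer-orbit period gives t = π√(a_t³/μ) = 1.282×10^8 s.
Converting: 1.282×10^8 s ÷ 3.15576×10^7 s/year (365.25 × 86400) = 4.06 years.

t = 4.06 years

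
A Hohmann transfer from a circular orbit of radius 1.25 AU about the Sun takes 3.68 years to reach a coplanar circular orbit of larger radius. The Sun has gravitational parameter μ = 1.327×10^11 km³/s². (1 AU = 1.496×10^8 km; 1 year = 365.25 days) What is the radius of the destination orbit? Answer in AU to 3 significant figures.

In km: r₁ = 1.25 × 1.496×10^8 = 1.870×10^8 km.
Transfer time t = 3.68 years × 365.25 × 86400 s = 1.16131968×10^8 s, and t = π√(a_t³/μ).
So a_t = (μ t²/π²)^(1/3) = (1.327×10^11 × (1.16131968×10^8)² / π²)^(1/3) = 5.6601×10^8 km.
Since a_t = (r₁ + r₂)/2, r₂ = 2a_t − r₁ = 2×5.6601×10^8 − 1.870×10^8 = 9.4502×10^8 km.
In AU: r₂ = 9.4502×10^8 / 1.496×10^8 = 6.32 AU.

r₂ = 6.32 AU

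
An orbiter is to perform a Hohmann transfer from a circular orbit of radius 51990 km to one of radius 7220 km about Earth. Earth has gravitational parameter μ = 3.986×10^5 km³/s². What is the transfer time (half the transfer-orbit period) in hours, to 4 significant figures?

t = 7.041 hours

Transfer-ellipse semi-major axis a_t = (r₁ + r₂)/2 = (51990 + 7220)/2 = 29605 km.
Half the transfer-orbit period gives t = π√(a_t³/μ) = 25347 s.
Converting: 25347 s ÷ 3600 s/hour = 7.041 hours.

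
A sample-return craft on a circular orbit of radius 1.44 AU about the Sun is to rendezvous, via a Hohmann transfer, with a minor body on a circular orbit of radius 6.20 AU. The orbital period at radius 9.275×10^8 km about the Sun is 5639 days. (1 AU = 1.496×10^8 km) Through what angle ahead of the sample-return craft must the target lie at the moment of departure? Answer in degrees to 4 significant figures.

From Kepler's third law T² = 4π²r³/μ at r = 9.275×10^8 km, T = 5639 days = 5639 × 86400 s = 4.872096×10^8 s: μ = 4π²r³/T² = 1.32700×10^11 km³/s².
In km: r₁ = 1.44 × 1.496×10^8 = 2.15424×10^8 km; r₂ = 6.20 × 1.496×10^8 = 9.2752×10^8 km.
Semi-major axis of the transfer orbit: a_t = (2.15424×10^8 + 9.2752×10^8)/2 = 5.71472×10^8 km.
Transfer time t = π√(a_t³/μ) = 1.178168×10^8 s.
Target angular speed ω₂ = √(μ/r₂³) = 1.289585×10^-8 rad/s.
Angle swept by the target during transfer: ω₂·t = 1.5193 rad = 87.05°.
The sample-return craft traverses 180° on the transfer ellipse, so the target must lead by 180° − 87.05° = 92.95°.

φ = 92.95°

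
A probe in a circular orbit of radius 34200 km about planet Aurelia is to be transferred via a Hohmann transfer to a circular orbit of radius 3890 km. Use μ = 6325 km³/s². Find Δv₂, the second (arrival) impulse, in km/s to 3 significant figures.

Δv₂ = 0.434 km/s

The Hohmann ellipse has a_t = (r₁ + r₂)/2 = 19045 km.
On the circular orbit at r = 3890 km, v_c = √(μ/r) = 1.2751 km/s.
Transfer-orbit speed at the same r (vis-viva, a = a_t): v_t = √[μ(2/r − 1/a_t)] = 1.7087 km/s.
Δv₂ = |v_t − v_c| = |1.7087 − 1.2751| = 0.4336 km/s.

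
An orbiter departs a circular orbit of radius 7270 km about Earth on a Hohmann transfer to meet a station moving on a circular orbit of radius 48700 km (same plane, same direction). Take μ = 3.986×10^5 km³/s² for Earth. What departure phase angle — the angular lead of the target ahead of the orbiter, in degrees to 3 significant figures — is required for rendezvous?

φ = 102°

Semi-major axis of the transfer orbit: a_t = (7270 + 48700)/2 = 27985 km.
The half-period of the transfer ellipse is t = π√(a_t³/μ) = 23295 s.
Target angular speed ω₂ = √(μ/r₂³) = 5.8746×10^-5 rad/s.
Angle swept by the target during transfer: ω₂·t = 1.3685 rad = 78.41°.
The orbiter traverses 180° on the transfer ellipse, so the target must lead by 180° − 78.41° = 102°.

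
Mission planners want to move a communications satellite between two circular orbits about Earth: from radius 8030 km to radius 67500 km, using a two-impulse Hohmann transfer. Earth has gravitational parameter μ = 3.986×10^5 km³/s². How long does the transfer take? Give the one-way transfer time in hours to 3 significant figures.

Transfer-ellipse semi-major axis a_t = (r₁ + r₂)/2 = (8030 + 67500)/2 = 37765 km.
By Kepler's third law the transfer-orbit period is T = 2π√(a_t³/μ), so t = T/2 = 36520 s.
Converting: 36520 s ÷ 3600 s/hour = 10.1 hours.

t = 10.1 hours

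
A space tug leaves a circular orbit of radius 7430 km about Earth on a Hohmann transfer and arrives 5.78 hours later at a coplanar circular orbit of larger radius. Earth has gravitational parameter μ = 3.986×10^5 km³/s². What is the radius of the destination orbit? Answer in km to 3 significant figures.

Transfer time t = 5.78 hours = 20808 s, and t = π√(a_t³/μ).
So a_t = (μ t²/π²)^(1/3) = (3.986×10^5 × (20808)² / π²)^(1/3) = 25956 km.
Since a_t = (r₁ + r₂)/2, r₂ = 2a_t − r₁ = 2×25956 − 7430 = 44482 km.

r₂ = 44500 km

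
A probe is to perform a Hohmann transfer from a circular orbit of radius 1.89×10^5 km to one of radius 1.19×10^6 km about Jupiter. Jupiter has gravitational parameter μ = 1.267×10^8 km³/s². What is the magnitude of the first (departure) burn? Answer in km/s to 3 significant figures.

Δv₁ = 8.12 km/s

Transfer-ellipse semi-major axis a_t = (r₁ + r₂)/2 = (1.890×10^5 + 1.190×10^6)/2 = 6.895×10^5 km.
On the circular orbit at r = 1.890×10^5 km, v_c = √(μ/r) = 25.8915 km/s.
Transfer-orbit speed at the same r (vis-viva, a = a_t): v_t = √[μ(2/r − 1/a_t)] = 34.0145 km/s.
Δv₁ = |v_t − v_c| = |34.0145 − 25.8915| = 8.123 km/s.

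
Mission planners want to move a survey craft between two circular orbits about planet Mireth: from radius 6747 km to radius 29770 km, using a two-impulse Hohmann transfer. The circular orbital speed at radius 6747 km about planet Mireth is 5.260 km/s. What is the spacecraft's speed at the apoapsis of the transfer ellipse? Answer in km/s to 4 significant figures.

v = 1.522 km/s

From the circular-orbit relation v² = μ/r at r = 6747 km: μ = v²r = (5.260)² × 6747 = 1.86673×10^5 km³/s².
Transfer-ellipse semi-major axis a_t = (r₁ + r₂)/2 = (6747 + 29770)/2 = 18258.5 km.
The apoapsis of the transfer ellipse is at r = 29770 km.
Applying v² = μ(2/r − 1/a_t): v = 1.522 km/s.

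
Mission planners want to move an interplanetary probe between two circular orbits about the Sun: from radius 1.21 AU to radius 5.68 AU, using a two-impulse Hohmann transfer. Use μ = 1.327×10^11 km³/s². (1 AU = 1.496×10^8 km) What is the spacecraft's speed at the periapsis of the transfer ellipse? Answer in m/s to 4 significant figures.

In km: r₁ = 1.21 × 1.496×10^8 = 1.81016×10^8 km; r₂ = 5.68 × 1.496×10^8 = 8.49728×10^8 km.
Transfer-ellipse semi-major axis a_t = (r₁ + r₂)/2 = (1.81016×10^8 + 8.49728×10^8)/2 = 5.15372×10^8 km.
At periapsis, r = 1.81016×10^8 km.
Vis-viva: v = √[μ(2/r − 1/a_t)] = √[1.327×10^11 × (2/1.81016×10^8 − 1/5.15372×10^8)] = 34.77 km/s.

v = 34770 m/s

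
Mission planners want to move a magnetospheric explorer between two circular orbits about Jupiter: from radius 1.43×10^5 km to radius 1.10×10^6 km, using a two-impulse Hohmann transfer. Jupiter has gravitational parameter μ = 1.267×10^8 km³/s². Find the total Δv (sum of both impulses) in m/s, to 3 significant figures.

Δv = 15400 m/s

Transfer-ellipse semi-major axis a_t = (r₁ + r₂)/2 = (1.430×10^5 + 1.100×10^6)/2 = 6.215×10^5 km.
At r₁ the circular-orbit speed is v₁ = √(μ/r₁) = 29.766 km/s.
Transfer-orbit speed at r₁ (vis-viva equation): v_p = √[μ(2/r₁ − 1/a_t)] = 39.600 km/s.
First burn Δv₁ = |v_p − v₁| = 9.834 km/s.
At r₂, v₂ = √(μ/r₂) = 10.732 km/s.
Transfer-orbit speed at r₂: v_a = √[μ(2/r₂ − 1/a_t)] = 5.1480 km/s.
Second burn Δv₂ = |v₂ − v_a| = 5.584 km/s.
Δv = Δv₁ + Δv₂ = 9.834 + 5.584 = 15.42 km/s.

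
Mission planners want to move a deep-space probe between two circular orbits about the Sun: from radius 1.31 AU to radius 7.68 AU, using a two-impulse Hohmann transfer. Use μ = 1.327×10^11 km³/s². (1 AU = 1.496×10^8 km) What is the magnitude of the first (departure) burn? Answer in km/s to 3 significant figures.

In km: r₁ = 1.31 × 1.496×10^8 = 1.95976×10^8 km; r₂ = 7.68 × 1.496×10^8 = 1.148928×10^9 km.
Semi-major axis of the transfer orbit: a_t = (1.95976×10^8 + 1.148928×10^9)/2 = 6.72452×10^8 km.
Circular speed at r = 1.95976×10^8 km: v_c = √(μ/r) = 26.0216 km/s.
Transfer-orbit speed at the same r (vis-viva, a = a_t): v_t = √[μ(2/r − 1/a_t)] = 34.0134 km/s.
Δv₁ = |v_t − v_c| = |34.0134 − 26.0216| = 7.992 km/s.

Δv₁ = 7.99 km/s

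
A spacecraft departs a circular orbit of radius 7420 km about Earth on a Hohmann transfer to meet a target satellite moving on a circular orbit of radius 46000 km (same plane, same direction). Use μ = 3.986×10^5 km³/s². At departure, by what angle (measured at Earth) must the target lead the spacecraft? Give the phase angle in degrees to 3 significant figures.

φ = 100°

Transfer-ellipse semi-major axis a_t = (r₁ + r₂)/2 = (7420 + 46000)/2 = 26710 km.
Transfer time t = π√(a_t³/μ) = 21720 s.
The target's mean motion on its circular orbit is ω₂ = √(μ/r₂³) = 6.399×10^-5 rad/s.
Angle swept by the target during transfer: ω₂·t = 1.390 rad = 79.64°.
Arrival is 180° from departure on the ellipse, so φ = 180° − 79.64° = 100°.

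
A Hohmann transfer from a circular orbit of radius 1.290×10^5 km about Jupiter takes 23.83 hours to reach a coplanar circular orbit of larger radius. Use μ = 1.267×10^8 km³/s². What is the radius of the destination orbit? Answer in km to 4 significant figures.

r₂ = 7.819×10^5 km

Transfer time t = 23.83 hours = 85788 s, and t = π√(a_t³/μ).
So a_t = (μ t²/π²)^(1/3) = (1.267×10^8 × (85788)² / π²)^(1/3) = 4.5545×10^5 km.
Since a_t = (r₁ + r₂)/2, r₂ = 2a_t − r₁ = 2×4.5545×10^5 − 1.290×10^5 = 7.819×10^5 km.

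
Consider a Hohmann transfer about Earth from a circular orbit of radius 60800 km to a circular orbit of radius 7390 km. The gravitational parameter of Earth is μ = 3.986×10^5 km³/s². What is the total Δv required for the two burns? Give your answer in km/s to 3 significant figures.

Δv = 3.83 km/s

Transfer-ellipse semi-major axis a_t = (r₁ + r₂)/2 = (60800 + 7390)/2 = 34095 km.
At r₁ the circular-orbit speed is v₁ = √(μ/r₁) = 2.5604533 km/s.
On the transfer ellipse at r₁, v² = μ(2/r − 1/a) gives v_a = √[μ(2/r₁ − 1/a_t)] = 1.1920480 km/s.
First burn Δv₁ = |v_a − v₁| = 1.36841 km/s.
Circular speed at r₂: v₂ = √(μ/r₂) = 7.344233 km/s.
Transfer-orbit speed at r₂: v_p = √[μ(2/r₂ − 1/a_t)] = 9.807377 km/s.
Second burn Δv₂ = |v₂ − v_p| = 2.46314 km/s.
Δv = Δv₁ + Δv₂ = 1.36841 + 2.46314 = 3.832 km/s.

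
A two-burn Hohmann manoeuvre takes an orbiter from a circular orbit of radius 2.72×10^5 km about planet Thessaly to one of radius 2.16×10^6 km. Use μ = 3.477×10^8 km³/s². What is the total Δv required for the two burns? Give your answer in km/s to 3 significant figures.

Semi-major axis of the transfer orbit: a_t = (2.720×10^5 + 2.160×10^6)/2 = 1.216×10^6 km.
At r₁ the circular-orbit speed is v₁ = √(μ/r₁) = 35.75 km/s.
On the transfer ellipse at r₁, vis-viva gives v_p = √[μ(2/r₁ − 1/a_t)] = 47.65 km/s.
First burn Δv₁ = |v_p − v₁| = 11.90 km/s.
At r₂, v₂ = √(μ/r₂) = 12.6875 km/s.
Transfer-orbit speed at r₂: v_a = √[μ(2/r₂ − 1/a_t)] = 6.00058 km/s.
Second burn Δv₂ = |v₂ − v_a| = 6.687 km/s.
Δv = Δv₁ + Δv₂ = 11.90 + 6.687 = 18.59 km/s.

Δv = 18.6 km/s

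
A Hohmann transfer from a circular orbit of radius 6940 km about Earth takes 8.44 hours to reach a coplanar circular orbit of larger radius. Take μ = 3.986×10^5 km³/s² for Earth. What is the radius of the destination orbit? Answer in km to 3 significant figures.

Transfer time t = 8.44 hours = 30384 s, and t = π√(a_t³/μ).
So a_t = (μ t²/π²)^(1/3) = (3.986×10^5 × (30384)² / π²)^(1/3) = 33407 km.
Since a_t = (r₁ + r₂)/2, r₂ = 2a_t − r₁ = 2×33407 − 6940 = 59874 km.

r₂ = 59900 km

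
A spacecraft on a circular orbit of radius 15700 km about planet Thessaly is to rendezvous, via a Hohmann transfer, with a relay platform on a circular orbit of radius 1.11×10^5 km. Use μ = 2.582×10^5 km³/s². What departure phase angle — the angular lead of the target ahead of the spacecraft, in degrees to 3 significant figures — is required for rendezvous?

Transfer-ellipse semi-major axis a_t = (r₁ + r₂)/2 = (15700 + 1.110×10^5)/2 = 63350 km.
The half-period of the transfer ellipse is t = π√(a_t³/μ) = 98580 s.
The target's mean motion on its circular orbit is ω₂ = √(μ/r₂³) = 1.374×10^-5 rad/s.
Angle swept by the target during transfer: ω₂·t = 1.3545 rad = 77.61°.
Arrival is 180° from departure on the ellipse, so φ = 180° − 77.61° = 102°.

φ = 102°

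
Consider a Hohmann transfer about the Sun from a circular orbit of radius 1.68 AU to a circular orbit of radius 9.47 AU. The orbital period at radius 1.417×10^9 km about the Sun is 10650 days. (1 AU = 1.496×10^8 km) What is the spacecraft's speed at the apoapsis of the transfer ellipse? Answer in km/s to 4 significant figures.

v = 5.312 km/s

From Kepler's third law T² = 4π²r³/μ at r = 1.417×10^9 km, T = 10650 days = 10650 × 86400 s = 9.2016×10^8 s: μ = 4π²r³/T² = 1.32661×10^11 km³/s².
In km: r₁ = 1.68 × 1.496×10^8 = 2.51328×10^8 km; r₂ = 9.47 × 1.496×10^8 = 1.416712×10^9 km.
The Hohmann ellipse has a_t = (r₁ + r₂)/2 = 8.3402×10^8 km.
The apoapsis of the transfer ellipse is at r = 1.416712×10^9 km.
From the vis-viva equation, v = √[μ(2/r − 1/a_t)] = 5.312 km/s.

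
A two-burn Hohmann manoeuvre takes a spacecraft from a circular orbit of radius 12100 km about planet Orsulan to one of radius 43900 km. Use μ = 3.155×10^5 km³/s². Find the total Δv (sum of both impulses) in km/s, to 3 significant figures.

Δv = 2.21 km/s

The Hohmann ellipse has a_t = (r₁ + r₂)/2 = 28000 km.
Circular speed at r₁: v₁ = √(μ/r₁) = √(3.155×10^5/12100) = 5.1063 km/s.
On the transfer ellipse at r₁, v² = μ(2/r − 1/a) gives v_p = √[μ(2/r₁ − 1/a_t)] = 6.3938 km/s.
First burn Δv₁ = |v_p − v₁| = 1.2875 km/s.
At r₂, v₂ = √(μ/r₂) = 2.68082 km/s.
Transfer-orbit speed at r₂: v_a = √[μ(2/r₂ − 1/a_t)] = 1.76231 km/s.
Second burn Δv₂ = |v₂ − v_a| = 0.91851 km/s.
Δv = Δv₁ + Δv₂ = 1.2875 + 0.91851 = 2.206 km/s.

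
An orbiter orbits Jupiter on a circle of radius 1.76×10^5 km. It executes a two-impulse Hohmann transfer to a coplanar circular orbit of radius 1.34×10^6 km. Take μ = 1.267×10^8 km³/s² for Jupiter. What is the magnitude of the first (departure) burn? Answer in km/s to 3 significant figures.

The Hohmann ellipse has a_t = (r₁ + r₂)/2 = 7.580×10^5 km.
On the circular orbit at r = 1.760×10^5 km, v_c = √(μ/r) = 26.831 km/s.
Vis-viva on the transfer ellipse at r = 1.760×10^5 km gives v_t = √[μ(2/r − 1/a_t)] = 35.674 km/s.
Δv₁ = |v_t − v_c| = |35.674 − 26.831| = 8.843 km/s.

Δv₁ = 8.84 km/s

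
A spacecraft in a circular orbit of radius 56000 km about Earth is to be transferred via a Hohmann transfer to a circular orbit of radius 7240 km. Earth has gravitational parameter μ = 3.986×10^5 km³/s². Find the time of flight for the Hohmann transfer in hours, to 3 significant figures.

The Hohmann ellipse has a_t = (r₁ + r₂)/2 = 31620 km.
Half the transfer-orbit period gives t = π√(a_t³/μ) = 27980 s.
Converting: 27980 s ÷ 3600 s/hour = 7.77 hours.

t = 7.77 hours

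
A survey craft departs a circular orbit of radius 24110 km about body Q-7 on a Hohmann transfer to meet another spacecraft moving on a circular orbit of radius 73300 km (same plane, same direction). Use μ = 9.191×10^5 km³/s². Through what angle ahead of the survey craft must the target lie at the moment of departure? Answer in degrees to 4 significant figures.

The Hohmann ellipse has a_t = (r₁ + r₂)/2 = 48705 km.
The half-period of the transfer ellipse is t = π√(a_t³/μ) = 35223 s.
The target's mean motion on its circular orbit is ω₂ = √(μ/r₂³) = 4.8309×10^-5 rad/s.
Angle swept by the target during transfer: ω₂·t = 1.7016 rad = 97.49°.
The survey craft traverses 180° on the transfer ellipse, so the target must lead by 180° − 97.49° = 82.51°.

φ = 82.51°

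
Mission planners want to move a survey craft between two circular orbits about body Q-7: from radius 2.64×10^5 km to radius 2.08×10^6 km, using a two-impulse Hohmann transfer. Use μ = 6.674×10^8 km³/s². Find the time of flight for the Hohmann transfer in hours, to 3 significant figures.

Transfer-ellipse semi-major axis a_t = (r₁ + r₂)/2 = (2.640×10^5 + 2.080×10^6)/2 = 1.172×10^6 km.
By Kepler's third law the transfer-orbit period is T = 2π√(a_t³/μ), so t = T/2 = 1.543×10^5 s.
Converting: 1.543×10^5 s ÷ 3600 s/hour = 42.9 hours.

t = 42.9 hours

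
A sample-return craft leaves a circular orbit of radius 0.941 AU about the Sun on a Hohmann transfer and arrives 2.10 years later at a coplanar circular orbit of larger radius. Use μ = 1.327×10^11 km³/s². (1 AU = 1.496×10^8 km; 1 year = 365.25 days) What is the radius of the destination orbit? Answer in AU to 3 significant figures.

In km: r₁ = 0.941 × 1.496×10^8 = 1.407736×10^8 km.
Transfer time t = 2.10 years × 365.25 × 86400 s = 6.627096×10^7 s, and t = π√(a_t³/μ).
So a_t = (μ t²/π²)^(1/3) = (1.327×10^11 × (6.627096×10^7)² / π²)^(1/3) = 3.8941×10^8 km.
Since a_t = (r₁ + r₂)/2, r₂ = 2a_t − r₁ = 2×3.8941×10^8 − 1.407736×10^8 = 6.380464×10^8 km.
In AU: r₂ = 6.380464×10^8 / 1.496×10^8 = 4.27 AU.

r₂ = 4.27 AU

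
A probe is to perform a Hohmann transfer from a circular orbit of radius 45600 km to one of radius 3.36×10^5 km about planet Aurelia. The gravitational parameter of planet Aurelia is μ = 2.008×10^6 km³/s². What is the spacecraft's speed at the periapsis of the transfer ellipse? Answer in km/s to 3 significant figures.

Semi-major axis of the transfer orbit: a_t = (45600 + 3.360×10^5)/2 = 1.908×10^5 km.
The periapsis of the transfer ellipse is at r = 45600 km.
Applying v² = μ(2/r − 1/a_t): v = 8.806 km/s.

v = 8.81 km/s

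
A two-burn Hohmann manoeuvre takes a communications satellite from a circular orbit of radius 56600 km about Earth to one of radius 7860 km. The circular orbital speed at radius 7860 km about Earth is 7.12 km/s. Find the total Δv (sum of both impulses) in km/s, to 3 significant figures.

Δv = 3.66 km/s

From the circular-orbit relation v² = μ/r at r = 7860 km: μ = v²r = (7.12)² × 7860 = 3.98458×10^5 km³/s².
Semi-major axis of the transfer orbit: a_t = (56600 + 7860)/2 = 32230 km.
Circular speed at r₁: v₁ = √(μ/r₁) = √(3.98458×10^5/56600) = 2.653 km/s.
On the transfer ellipse at r₁, vis-viva equation gives v_a = √[μ(2/r₁ − 1/a_t)] = 1.310 km/s.
First burn Δv₁ = |v_a − v₁| = 1.343 km/s.
At r₂, v₂ = √(μ/r₂) = 7.120 km/s.
Transfer-orbit speed at r₂: v_p = √[μ(2/r₂ − 1/a_t)] = 9.435 km/s.
Second burn Δv₂ = |v₂ − v_p| = 2.315 km/s.
Δv = Δv₁ + Δv₂ = 1.343 + 2.315 = 3.658 km/s.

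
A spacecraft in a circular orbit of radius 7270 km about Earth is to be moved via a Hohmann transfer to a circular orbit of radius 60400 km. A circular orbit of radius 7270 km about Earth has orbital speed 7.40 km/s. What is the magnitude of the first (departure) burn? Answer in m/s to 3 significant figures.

From the circular-orbit relation v² = μ/r at r = 7270 km: μ = v²r = (7.40)² × 7270 = 3.98105×10^5 km³/s².
Semi-major axis of the transfer orbit: a_t = (7270 + 60400)/2 = 33835 km.
On the circular orbit at r = 7270 km, v_c = √(μ/r) = 7.400 km/s.
Transfer-orbit speed at the same r (vis-viva, a = a_t): v_t = √[μ(2/r − 1/a_t)] = 9.887 km/s.
Δv₁ = |v_t − v_c| = |9.887 − 7.400| = 2.487 km/s.

Δv₁ = 2490 m/s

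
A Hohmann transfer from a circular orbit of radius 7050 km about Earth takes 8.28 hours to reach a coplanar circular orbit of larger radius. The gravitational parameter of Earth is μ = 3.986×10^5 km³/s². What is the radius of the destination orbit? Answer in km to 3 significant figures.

r₂ = 58900 km

Transfer time t = 8.28 hours = 29808 s, and t = π√(a_t³/μ).
So a_t = (μ t²/π²)^(1/3) = (3.986×10^5 × (29808)² / π²)^(1/3) = 32984 km.
Since a_t = (r₁ + r₂)/2, r₂ = 2a_t − r₁ = 2×32984 − 7050 = 58918 km.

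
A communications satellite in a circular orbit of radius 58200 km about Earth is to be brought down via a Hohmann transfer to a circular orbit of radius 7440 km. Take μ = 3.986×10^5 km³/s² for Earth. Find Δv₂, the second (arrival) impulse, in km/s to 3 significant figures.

Δv₂ = 2.43 km/s

Semi-major axis of the transfer orbit: a_t = (58200 + 7440)/2 = 32820 km.
Circular speed at r = 7440 km: v_c = √(μ/r) = 7.3195 km/s.
Transfer-orbit speed at the same r (vis-viva, a = a_t): v_t = √[μ(2/r − 1/a_t)] = 9.7471 km/s.
Δv₂ = |v_t − v_c| = |9.7471 − 7.3195| = 2.428 km/s.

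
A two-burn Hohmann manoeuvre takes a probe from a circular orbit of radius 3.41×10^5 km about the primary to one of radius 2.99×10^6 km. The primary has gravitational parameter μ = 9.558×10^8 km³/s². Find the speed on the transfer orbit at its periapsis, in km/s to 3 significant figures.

Semi-major axis of the transfer orbit: a_t = (3.410×10^5 + 2.990×10^6)/2 = 1.6655×10^6 km.
The periapsis of the transfer ellipse is at r = 3.410×10^5 km.
From the vis-viva equation, v = √[μ(2/r − 1/a_t)] = 70.94 km/s.

v = 70.9 km/s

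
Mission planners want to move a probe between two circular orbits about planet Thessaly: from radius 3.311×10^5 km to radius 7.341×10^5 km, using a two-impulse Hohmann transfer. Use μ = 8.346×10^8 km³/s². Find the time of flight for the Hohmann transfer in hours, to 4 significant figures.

t = 11.74 hours

The Hohmann ellipse has a_t = (r₁ + r₂)/2 = 5.326×10^5 km.
By Kepler's third law the transfer-orbit period is T = 2π√(a_t³/μ), so t = T/2 = 42270 s.
Converting: 42270 s ÷ 3600 s/hour = 11.74 hours.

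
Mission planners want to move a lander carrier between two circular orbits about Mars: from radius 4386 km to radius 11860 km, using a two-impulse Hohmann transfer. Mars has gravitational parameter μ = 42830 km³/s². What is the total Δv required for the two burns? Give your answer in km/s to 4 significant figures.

Δv = 1.155 km/s

Transfer-ellipse semi-major axis a_t = (r₁ + r₂)/2 = (4386 + 11860)/2 = 8123 km.
Circular speed at r₁: v₁ = √(μ/r₁) = √(42830/4386) = 3.125 km/s.
On the transfer ellipse at r₁, v² = μ(2/r − 1/a) gives v_p = √[μ(2/r₁ − 1/a_t)] = 3.776 km/s.
First burn Δv₁ = |v_p − v₁| = 0.6510 km/s.
Circular speed at r₂: v₂ = √(μ/r₂) = 1.9003 km/s.
Transfer-orbit speed at r₂: v_a = √[μ(2/r₂ − 1/a_t)] = 1.3964 km/s.
Second burn Δv₂ = |v₂ − v_a| = 0.5039 km/s.
Total Δv = Δv₁ + Δv₂ = 1.155 km/s.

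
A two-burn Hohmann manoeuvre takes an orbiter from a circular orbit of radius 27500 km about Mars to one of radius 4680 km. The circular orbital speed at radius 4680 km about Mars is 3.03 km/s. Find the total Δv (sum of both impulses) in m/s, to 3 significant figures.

Δv = 1510 m/s

From the circular-orbit relation v² = μ/r at r = 4680 km: μ = v²r = (3.03)² × 4680 = 42966.6 km³/s².
The Hohmann ellipse has a_t = (r₁ + r₂)/2 = 16090 km.
Circular speed at r₁: v₁ = √(μ/r₁) = √(42966.6/27500) = 1.24997 km/s.
On the transfer ellipse at r₁, vis-viva equation gives v_a = √[μ(2/r₁ − 1/a_t)] = 0.674131 km/s.
First burn Δv₁ = |v_a − v₁| = 0.5758 km/s.
At r₂, v₂ = √(μ/r₂) = 3.0300 km/s.
Transfer-orbit speed at r₂: v_p = √[μ(2/r₂ − 1/a_t)] = 3.9612 km/s.
Second burn Δv₂ = |v₂ − v_p| = 0.9312 km/s.
Δv = Δv₁ + Δv₂ = 0.5758 + 0.9312 = 1.507 km/s.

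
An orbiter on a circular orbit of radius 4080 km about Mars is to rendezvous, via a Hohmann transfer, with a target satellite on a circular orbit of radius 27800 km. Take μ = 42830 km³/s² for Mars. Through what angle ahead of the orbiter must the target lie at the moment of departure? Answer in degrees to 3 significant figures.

Transfer-ellipse semi-major axis a_t = (r₁ + r₂)/2 = (4080 + 27800)/2 = 15940 km.
The half-period of the transfer ellipse is t = π√(a_t³/μ) = 30550 s.
The target's mean motion on its circular orbit is ω₂ = √(μ/r₂³) = 4.465×10^-5 rad/s.
Angle swept by the target during transfer: ω₂·t = 1.364 rad = 78.15°.
The orbiter traverses 180° on the transfer ellipse, so the target must lead by 180° − 78.15° = 102°.

φ = 102°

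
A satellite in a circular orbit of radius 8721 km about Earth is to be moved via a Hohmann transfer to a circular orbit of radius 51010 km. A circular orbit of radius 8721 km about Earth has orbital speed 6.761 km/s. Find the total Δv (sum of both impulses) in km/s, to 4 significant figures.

Δv = 3.360 km/s

From the circular-orbit relation v² = μ/r at r = 8721 km: μ = v²r = (6.761)² × 8721 = 3.98647×10^5 km³/s².
The Hohmann ellipse has a_t = (r₁ + r₂)/2 = 29865.5 km.
Circular speed at r₁: v₁ = √(μ/r₁) = √(3.98647×10^5/8721) = 6.761 km/s.
Transfer-orbit speed at r₁ (vis-viva): v_p = √[μ(2/r₁ − 1/a_t)] = 8.836 km/s.
First burn Δv₁ = |v_p − v₁| = 2.075 km/s.
Circular speed at r₂: v₂ = √(μ/r₂) = 2.796 km/s.
Transfer-orbit speed at r₂: v_a = √[μ(2/r₂ − 1/a_t)] = 1.511 km/s.
Second burn Δv₂ = |v₂ − v_a| = 1.285 km/s.
Δv = Δv₁ + Δv₂ = 2.075 + 1.285 = 3.360 km/s.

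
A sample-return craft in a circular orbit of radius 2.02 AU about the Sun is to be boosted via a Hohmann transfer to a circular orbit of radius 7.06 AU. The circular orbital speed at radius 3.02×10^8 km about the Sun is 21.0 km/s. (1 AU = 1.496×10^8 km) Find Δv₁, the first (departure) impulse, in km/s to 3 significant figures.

From the circular-orbit relation v² = μ/r at r = 3.02×10^8 km: μ = v²r = (21.0)² × 3.02×10^8 = 1.33182×10^11 km³/s².
In km: r₁ = 2.02 × 1.496×10^8 = 3.02192×10^8 km; r₂ = 7.06 × 1.496×10^8 = 1.056176×10^9 km.
Transfer-ellipse semi-major axis a_t = (r₁ + r₂)/2 = (3.02192×10^8 + 1.056176×10^9)/2 = 6.79184×10^8 km.
Circular speed at r = 3.02192×10^8 km: v_c = √(μ/r) = 20.993 km/s.
Vis-viva on the transfer ellipse at r = 3.02192×10^8 km gives v_t = √[μ(2/r − 1/a_t)] = 26.179 km/s.
Δv₁ = |v_t − v_c| = |26.179 − 20.993| = 5.186 km/s.

Δv₁ = 5.19 km/s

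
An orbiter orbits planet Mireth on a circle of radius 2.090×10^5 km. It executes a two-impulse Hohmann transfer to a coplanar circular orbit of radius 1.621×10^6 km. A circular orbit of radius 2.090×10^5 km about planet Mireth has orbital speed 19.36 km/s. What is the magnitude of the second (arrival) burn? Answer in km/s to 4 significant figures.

Δv₂ = 3.629 km/s

From the circular-orbit relation v² = μ/r at r = 2.090×10^5 km: μ = v²r = (19.36)² × 2.090×10^5 = 7.83352×10^7 km³/s².
Semi-major axis of the transfer orbit: a_t = (2.090×10^5 + 1.621×10^6)/2 = 9.150×10^5 km.
Circular speed at r = 1.621×10^6 km: v_c = √(μ/r) = 6.9516 km/s.
Transfer-orbit speed at the same r (vis-viva, a = a_t): v_t = √[μ(2/r − 1/a_t)] = 3.3224 km/s.
Δv₂ = |v_t − v_c| = |3.3224 − 6.9516| = 3.629 km/s.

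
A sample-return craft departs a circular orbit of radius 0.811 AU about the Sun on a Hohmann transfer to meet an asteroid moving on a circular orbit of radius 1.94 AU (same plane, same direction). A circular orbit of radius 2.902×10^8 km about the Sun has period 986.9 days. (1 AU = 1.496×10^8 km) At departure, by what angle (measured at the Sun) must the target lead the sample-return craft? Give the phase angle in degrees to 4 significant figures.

φ = 72.54°

From Kepler's third law T² = 4π²r³/μ at r = 2.902×10^8 km, T = 986.9 days = 986.9 × 86400 s = 8.526816×10^7 s: μ = 4π²r³/T² = 1.32702×10^11 km³/s².
In km: r₁ = 0.811 × 1.496×10^8 = 1.213256×10^8 km; r₂ = 1.94 × 1.496×10^8 = 2.90224×10^8 km.
Semi-major axis of the transfer orbit: a_t = (1.213256×10^8 + 2.90224×10^8)/2 = 2.057748×10^8 km.
Transfer time t = π√(a_t³/μ) = 2.5457×10^7 s.
Target angular speed ω₂ = √(μ/r₂³) = 7.3678×10^-8 rad/s.
Angle swept by the target during transfer: ω₂·t = 1.8756 rad = 107.46°.
Arrival is 180° from departure on the ellipse, so φ = 180° − 107.46° = 72.54°.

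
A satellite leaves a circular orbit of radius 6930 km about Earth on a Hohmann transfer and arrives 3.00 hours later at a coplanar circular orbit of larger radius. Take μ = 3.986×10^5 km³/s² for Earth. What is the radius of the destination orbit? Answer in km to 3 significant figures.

r₂ = 26600 km

Transfer time t = 3.00 hours = 10800 s, and t = π√(a_t³/μ).
So a_t = (μ t²/π²)^(1/3) = (3.986×10^5 × (10800)² / π²)^(1/3) = 16763 km.
Since a_t = (r₁ + r₂)/2, r₂ = 2a_t − r₁ = 2×16763 − 6930 = 26596 km.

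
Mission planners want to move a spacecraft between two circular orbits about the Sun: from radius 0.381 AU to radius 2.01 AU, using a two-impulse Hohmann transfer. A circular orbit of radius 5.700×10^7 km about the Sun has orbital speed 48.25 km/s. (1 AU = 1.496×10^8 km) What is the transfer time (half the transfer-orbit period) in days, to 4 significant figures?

From the circular-orbit relation v² = μ/r at r = 5.700×10^7 km: μ = v²r = (48.25)² × 5.700×10^7 = 1.32700×10^11 km³/s².
In km: r₁ = 0.381 × 1.496×10^8 = 5.69976×10^7 km; r₂ = 2.01 × 1.496×10^8 = 3.00696×10^8 km.
Transfer-ellipse semi-major axis a_t = (r₁ + r₂)/2 = (5.69976×10^7 + 3.00696×10^8)/2 = 1.788468×10^8 km.
Half the transfer-orbit period gives t = π√(a_t³/μ) = 2.0627×10^7 s.
Converting: 2.0627×10^7 s ÷ 86400 s/day = 238.7 days.

t = 238.7 days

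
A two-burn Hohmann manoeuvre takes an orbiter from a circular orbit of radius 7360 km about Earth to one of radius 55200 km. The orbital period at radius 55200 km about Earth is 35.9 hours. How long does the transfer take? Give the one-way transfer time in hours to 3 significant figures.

From Kepler's third law T² = 4π²r³/μ at r = 55200 km, T = 35.9 hours = 35.9 × 3600 s = 1.2924×10^5 s: μ = 4π²r³/T² = 3.97542×10^5 km³/s².
Transfer-ellipse semi-major axis a_t = (r₁ + r₂)/2 = (7360 + 55200)/2 = 31280 km.
Half the transfer-orbit period gives t = π√(a_t³/μ) = 27570 s.
Converting: 27570 s ÷ 3600 s/hour = 7.66 hours.

t = 7.66 hours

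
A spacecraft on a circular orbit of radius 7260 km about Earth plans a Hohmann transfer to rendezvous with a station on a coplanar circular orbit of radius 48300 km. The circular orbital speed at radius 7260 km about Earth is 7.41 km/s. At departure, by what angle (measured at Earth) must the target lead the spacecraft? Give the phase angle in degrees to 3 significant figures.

φ = 101°

From the circular-orbit relation v² = μ/r at r = 7260 km: μ = v²r = (7.41)² × 7260 = 3.98633×10^5 km³/s².
The Hohmann ellipse has a_t = (r₁ + r₂)/2 = 27780 km.
The half-period of the transfer ellipse is t = π√(a_t³/μ) = 23039 s.
The target's mean motion on its circular orbit is ω₂ = √(μ/r₂³) = 5.9479×10^-5 rad/s.
Angle swept by the target during transfer: ω₂·t = 1.3703 rad = 78.51°.
The spacecraft traverses 180° on the transfer ellipse, so the target must lead by 180° − 78.51° = 101°.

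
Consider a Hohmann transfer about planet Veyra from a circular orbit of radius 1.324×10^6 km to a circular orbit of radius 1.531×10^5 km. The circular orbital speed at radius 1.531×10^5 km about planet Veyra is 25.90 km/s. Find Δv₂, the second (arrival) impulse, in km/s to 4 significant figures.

Δv₂ = 8.778 km/s

From the circular-orbit relation v² = μ/r at r = 1.531×10^5 km: μ = v²r = (25.90)² × 1.531×10^5 = 1.02701×10^8 km³/s².
Semi-major axis of the transfer orbit: a_t = (1.324×10^6 + 1.531×10^5)/2 = 7.3855×10^5 km.
On the circular orbit at r = 1.531×10^5 km, v_c = √(μ/r) = 25.900 km/s.
Transfer-orbit speed at the same r (vis-viva, a = a_t): v_t = √[μ(2/r − 1/a_t)] = 34.678 km/s.
Δv₂ = |v_t − v_c| = |34.678 − 25.900| = 8.778 km/s.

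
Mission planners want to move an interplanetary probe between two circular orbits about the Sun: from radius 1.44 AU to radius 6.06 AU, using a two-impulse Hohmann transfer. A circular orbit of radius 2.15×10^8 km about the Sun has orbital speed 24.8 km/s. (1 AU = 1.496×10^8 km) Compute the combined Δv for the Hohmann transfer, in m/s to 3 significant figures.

From the circular-orbit relation v² = μ/r at r = 2.15×10^8 km: μ = v²r = (24.8)² × 2.15×10^8 = 1.32234×10^11 km³/s².
In km: r₁ = 1.44 × 1.496×10^8 = 2.15424×10^8 km; r₂ = 6.06 × 1.496×10^8 = 9.06576×10^8 km.
Semi-major axis of the transfer orbit: a_t = (2.15424×10^8 + 9.06576×10^8)/2 = 5.610×10^8 km.
Circular speed at r₁: v₁ = √(μ/r₁) = √(1.32234×10^11/2.15424×10^8) = 24.78 km/s.
On the transfer ellipse at r₁, v² = μ(2/r − 1/a) gives v_p = √[μ(2/r₁ − 1/a_t)] = 31.50 km/s.
First burn Δv₁ = |v_p − v₁| = 6.720 km/s.
Circular speed at r₂: v₂ = √(μ/r₂) = 12.077 km/s.
Transfer-orbit speed at r₂: v_a = √[μ(2/r₂ − 1/a_t)] = 7.4840 km/s.
Second burn Δv₂ = |v₂ − v_a| = 4.593 km/s.
Δv = Δv₁ + Δv₂ = 6.720 + 4.593 = 11.31 km/s.

Δv = 11300 m/s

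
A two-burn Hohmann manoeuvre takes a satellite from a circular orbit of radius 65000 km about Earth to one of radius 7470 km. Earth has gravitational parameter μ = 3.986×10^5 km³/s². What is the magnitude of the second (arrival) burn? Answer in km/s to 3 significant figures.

Transfer-ellipse semi-major axis a_t = (r₁ + r₂)/2 = (65000 + 7470)/2 = 36235 km.
On the circular orbit at r = 7470 km, v_c = √(μ/r) = 7.305 km/s.
Transfer-orbit speed at the same r (vis-viva, a = a_t): v_t = √[μ(2/r − 1/a_t)] = 9.784 km/s.
Δv₂ = |v_t − v_c| = |9.784 − 7.305| = 2.479 km/s.

Δv₂ = 2.48 km/s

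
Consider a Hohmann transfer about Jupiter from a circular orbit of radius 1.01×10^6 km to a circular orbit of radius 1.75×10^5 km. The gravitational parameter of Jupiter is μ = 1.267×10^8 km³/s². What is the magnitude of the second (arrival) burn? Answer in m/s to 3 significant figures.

Δv₂ = 8220 m/s

Semi-major axis of the transfer orbit: a_t = (1.010×10^6 + 1.750×10^5)/2 = 5.925×10^5 km.
Circular speed at r = 1.750×10^5 km: v_c = √(μ/r) = 26.9072 km/s.
Transfer-orbit speed at the same r (vis-viva, a = a_t): v_t = √[μ(2/r − 1/a_t)] = 35.1306 km/s.
Δv₂ = |v_t − v_c| = |35.1306 − 26.9072| = 8.223 km/s.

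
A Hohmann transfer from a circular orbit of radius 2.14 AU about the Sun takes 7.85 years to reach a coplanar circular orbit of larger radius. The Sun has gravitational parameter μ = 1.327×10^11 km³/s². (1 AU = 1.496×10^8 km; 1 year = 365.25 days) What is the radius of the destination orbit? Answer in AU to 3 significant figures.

In km: r₁ = 2.14 × 1.496×10^8 = 3.20144×10^8 km.
Transfer time t = 7.85 years × 365.25 × 86400 s = 2.4772716×10^8 s, and t = π√(a_t³/μ).
So a_t = (μ t²/π²)^(1/3) = (1.327×10^11 × (2.4772716×10^8)² / π²)^(1/3) = 9.3794×10^8 km.
Since a_t = (r₁ + r₂)/2, r₂ = 2a_t − r₁ = 2×9.3794×10^8 − 3.20144×10^8 = 1.555736×10^9 km.
In AU: r₂ = 1.555736×10^9 / 1.496×10^8 = 10.4 AU.

r₂ = 10.4 AU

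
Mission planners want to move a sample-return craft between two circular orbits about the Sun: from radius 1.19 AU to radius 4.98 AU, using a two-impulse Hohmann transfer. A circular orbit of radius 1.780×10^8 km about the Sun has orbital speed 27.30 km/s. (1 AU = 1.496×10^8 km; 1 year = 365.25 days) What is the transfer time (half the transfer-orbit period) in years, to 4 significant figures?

t = 2.710 years

From the circular-orbit relation v² = μ/r at r = 1.780×10^8 km: μ = v²r = (27.30)² × 1.780×10^8 = 1.32662×10^11 km³/s².
In km: r₁ = 1.19 × 1.496×10^8 = 1.78024×10^8 km; r₂ = 4.98 × 1.496×10^8 = 7.45008×10^8 km.
Semi-major axis of the transfer orbit: a_t = (1.78024×10^8 + 7.45008×10^8)/2 = 4.61516×10^8 km.
By Kepler's third law the transfer-orbit period is T = 2π√(a_t³/μ), so t = T/2 = 8.552×10^7 s.
Converting: 8.552×10^7 s ÷ 3.15576×10^7 s/year (365.25 × 86400) = 2.710 years.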